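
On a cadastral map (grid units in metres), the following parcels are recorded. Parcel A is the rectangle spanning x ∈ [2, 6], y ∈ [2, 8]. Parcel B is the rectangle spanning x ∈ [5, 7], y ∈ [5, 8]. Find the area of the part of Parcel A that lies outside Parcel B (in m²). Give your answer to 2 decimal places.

21.00

|Parcel A∩Parcel B|: x∈[5,6], y∈[5,8] → 1·3 = 3.
|Parcel A| = 24.
|Parcel A ∖ Parcel B| = |Parcel A| − |Parcel A∩Parcel B| = 24 − 3 = 21.00.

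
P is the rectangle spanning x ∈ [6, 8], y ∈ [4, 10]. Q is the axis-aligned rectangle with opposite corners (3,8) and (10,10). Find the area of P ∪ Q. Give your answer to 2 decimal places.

By inclusion–exclusion:
Individual areas: |P| = 12, |Q| = 14.
|P∩Q|: x∈[6,8], y∈[8,10] → 2·2 = 4.
|P ∪ Q| = 26 − 4 = 22.00.

22.00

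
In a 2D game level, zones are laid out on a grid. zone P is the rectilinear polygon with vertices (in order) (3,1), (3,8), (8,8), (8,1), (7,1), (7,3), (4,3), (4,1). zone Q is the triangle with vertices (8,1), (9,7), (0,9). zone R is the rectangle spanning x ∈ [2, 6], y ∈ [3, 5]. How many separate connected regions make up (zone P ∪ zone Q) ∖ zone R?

2

(zone P ∪ zone Q) ∖ zone R splits into 2 disjoint pieces (area 28.3611, area 2).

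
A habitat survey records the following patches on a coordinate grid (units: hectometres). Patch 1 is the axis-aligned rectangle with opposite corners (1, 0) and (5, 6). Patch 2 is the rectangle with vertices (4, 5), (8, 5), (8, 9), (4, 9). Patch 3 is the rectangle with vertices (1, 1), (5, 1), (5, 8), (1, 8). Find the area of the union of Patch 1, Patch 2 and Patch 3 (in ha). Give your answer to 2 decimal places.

45.00

By inclusion–exclusion:
Individual areas: |Patch 1| = 24, |Patch 2| = 16, |Patch 3| = 28.
|Patch 1∩Patch 2|: x∈[4,5], y∈[5,6] → 1·1 = 1.
|Patch 1∩Patch 3|: x∈[1,5], y∈[1,6] → 4·5 = 20.
|Patch 2∩Patch 3|: x∈[4,5], y∈[5,8] → 1·3 = 3.
|Patch 1∩Patch 2∩Patch 3| = 1.
|Patch 1 ∪ Patch 2 ∪ Patch 3| = 68 − 24 + 1 = 45.00.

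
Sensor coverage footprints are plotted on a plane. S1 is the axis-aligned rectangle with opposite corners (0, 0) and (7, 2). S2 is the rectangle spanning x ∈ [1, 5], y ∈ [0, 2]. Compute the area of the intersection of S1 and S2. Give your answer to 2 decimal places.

8.00

|S1∩S2|: x∈[1,5], y∈[0,2] → 4·2 = 8.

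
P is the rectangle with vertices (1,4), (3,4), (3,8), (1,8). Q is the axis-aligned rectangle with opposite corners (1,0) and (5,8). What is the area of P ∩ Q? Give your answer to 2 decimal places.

|P∩Q|: x∈[1,3], y∈[4,8] → 2·4 = 8.

8.00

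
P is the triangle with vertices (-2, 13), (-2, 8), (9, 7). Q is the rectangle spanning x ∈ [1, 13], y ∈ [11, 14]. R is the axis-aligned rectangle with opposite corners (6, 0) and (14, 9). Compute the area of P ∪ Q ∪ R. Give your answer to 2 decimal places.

133.33

By inclusion–exclusion:
Individual areas: |P| = 27.5, |Q| = 36, |R| = 72.
|P∩Q| = 0.1212.
|P∩R| = 2.0455.
|Q∩R| = 0 (no overlap).
|P∩Q∩R| = 0.
|P ∪ Q ∪ R| = 135.5 − 2.1667 + 0 = 133.33.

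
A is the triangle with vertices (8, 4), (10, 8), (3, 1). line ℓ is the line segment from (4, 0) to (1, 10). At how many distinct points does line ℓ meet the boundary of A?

2

The segment meets the boundary at (3.538,1.538), (3.593,1.356).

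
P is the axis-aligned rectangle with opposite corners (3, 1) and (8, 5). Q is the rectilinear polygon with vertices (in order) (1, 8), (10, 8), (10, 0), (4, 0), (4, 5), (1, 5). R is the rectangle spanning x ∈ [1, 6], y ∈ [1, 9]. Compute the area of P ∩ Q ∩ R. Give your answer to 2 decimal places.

8.00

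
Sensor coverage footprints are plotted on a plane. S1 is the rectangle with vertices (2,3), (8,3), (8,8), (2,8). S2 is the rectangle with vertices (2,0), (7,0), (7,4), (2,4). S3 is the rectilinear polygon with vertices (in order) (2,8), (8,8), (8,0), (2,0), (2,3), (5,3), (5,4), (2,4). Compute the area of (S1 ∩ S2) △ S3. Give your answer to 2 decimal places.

|S1 ∩ S2| = 5.
|(S1 ∩ S2) ∩ S3| = 2.
|(S1 ∩ S2) △ S3| = 5 + 45 − 4 = 46.00.

46.00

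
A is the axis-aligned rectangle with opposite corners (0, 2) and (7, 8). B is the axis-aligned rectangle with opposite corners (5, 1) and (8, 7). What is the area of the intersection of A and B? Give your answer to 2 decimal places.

|A∩B|: x∈[5,7], y∈[2,7] → 2·5 = 10.

10.00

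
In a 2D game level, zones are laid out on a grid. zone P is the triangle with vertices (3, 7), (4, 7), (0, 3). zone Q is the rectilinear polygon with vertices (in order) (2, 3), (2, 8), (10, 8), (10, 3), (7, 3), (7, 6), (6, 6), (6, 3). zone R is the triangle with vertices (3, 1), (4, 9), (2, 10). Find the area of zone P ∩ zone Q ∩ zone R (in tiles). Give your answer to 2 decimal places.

The intersection is the polygon with vertices (2.5,5.5), (2.419,6.226), (3,7), (3.75,7), (3.714,6.714).
By the shoelace formula its area is 0.96.

0.96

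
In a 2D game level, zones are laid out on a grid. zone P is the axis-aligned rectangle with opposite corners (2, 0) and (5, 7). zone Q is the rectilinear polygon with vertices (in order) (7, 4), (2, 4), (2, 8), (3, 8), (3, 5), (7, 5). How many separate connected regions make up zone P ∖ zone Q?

2

zone P ∖ zone Q splits into 2 disjoint pieces (area 12, area 4).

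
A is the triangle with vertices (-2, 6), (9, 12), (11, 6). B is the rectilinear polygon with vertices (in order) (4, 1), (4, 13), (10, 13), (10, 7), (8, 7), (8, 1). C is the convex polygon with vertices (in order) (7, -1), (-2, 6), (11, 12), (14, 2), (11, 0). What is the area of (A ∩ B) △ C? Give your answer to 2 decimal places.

|A ∩ B| = 25.6818.
|(A ∩ B) ∩ C| = 21.9923.
|(A ∩ B) △ C| = 25.6818 + 114.5 − 43.9846 = 96.20.

96.20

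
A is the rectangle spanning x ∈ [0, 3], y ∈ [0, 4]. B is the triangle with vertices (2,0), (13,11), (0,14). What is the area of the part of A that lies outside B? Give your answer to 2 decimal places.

7.36

|A| = 12, |A∩B| = 4.6429.
|A ∖ B| = |A| − |A∩B| = 12 − 4.6429 = 7.36.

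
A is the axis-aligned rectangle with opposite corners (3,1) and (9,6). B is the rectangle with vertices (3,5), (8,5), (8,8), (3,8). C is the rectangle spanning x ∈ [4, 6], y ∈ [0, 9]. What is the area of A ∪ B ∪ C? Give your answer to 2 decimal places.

By inclusion–exclusion:
Individual areas: |A| = 30, |B| = 15, |C| = 18.
|A∩B|: x∈[3,8], y∈[5,6] → 5·1 = 5.
|A∩C|: x∈[4,6], y∈[1,6] → 2·5 = 10.
|B∩C|: x∈[4,6], y∈[5,8] → 2·3 = 6.
|A∩B∩C| = 2.
|A ∪ B ∪ C| = 63 − 21 + 2 = 44.00.

44.00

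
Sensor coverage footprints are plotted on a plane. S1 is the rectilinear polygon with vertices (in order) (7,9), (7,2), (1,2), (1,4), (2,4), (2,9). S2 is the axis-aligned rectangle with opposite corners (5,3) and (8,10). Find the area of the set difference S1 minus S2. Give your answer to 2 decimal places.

25.00

|S1| = 37, |S1∩S2| = 12.
|S1 ∖ S2| = |S1| − |S1∩S2| = 37 − 12 = 25.00.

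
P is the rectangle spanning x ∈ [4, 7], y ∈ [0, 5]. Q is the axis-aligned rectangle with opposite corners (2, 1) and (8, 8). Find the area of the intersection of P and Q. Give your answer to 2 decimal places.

|P∩Q|: x∈[4,7], y∈[1,5] → 3·4 = 12.

12.00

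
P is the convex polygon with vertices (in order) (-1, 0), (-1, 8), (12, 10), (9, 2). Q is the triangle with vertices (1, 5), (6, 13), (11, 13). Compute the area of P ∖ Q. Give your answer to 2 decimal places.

|P| = 89, |P∩Q| = 4.6834.
|P ∖ Q| = |P| − |P∩Q| = 89 − 4.6834 = 84.32.

84.32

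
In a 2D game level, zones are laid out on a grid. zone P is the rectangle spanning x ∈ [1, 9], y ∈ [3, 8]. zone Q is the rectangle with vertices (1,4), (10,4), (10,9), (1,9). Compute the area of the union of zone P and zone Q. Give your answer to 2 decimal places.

53.00

By inclusion–exclusion:
Individual areas: |zone P| = 40, |zone Q| = 45.
|zone P∩zone Q|: x∈[1,9], y∈[4,8] → 8·4 = 32.
|zone P ∪ zone Q| = 85 − 32 = 53.00.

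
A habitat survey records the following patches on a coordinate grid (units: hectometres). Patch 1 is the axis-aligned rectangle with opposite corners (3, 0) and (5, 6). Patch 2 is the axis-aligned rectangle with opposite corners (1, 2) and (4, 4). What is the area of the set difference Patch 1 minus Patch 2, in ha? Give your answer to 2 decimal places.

|Patch 1∩Patch 2|: x∈[3,4], y∈[2,4] → 1·2 = 2.
|Patch 1| = 12.
|Patch 1 ∖ Patch 2| = |Patch 1| − |Patch 1∩Patch 2| = 12 − 2 = 10.00.

10.00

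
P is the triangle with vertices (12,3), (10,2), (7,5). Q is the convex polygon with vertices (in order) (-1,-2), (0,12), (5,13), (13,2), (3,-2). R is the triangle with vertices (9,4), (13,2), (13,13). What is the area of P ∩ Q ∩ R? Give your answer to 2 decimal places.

0.92

The intersection is the polygon with vertices (12,3), (11.5,2.75), (9,4), (9.075,4.17).
By the shoelace formula its area is 0.92.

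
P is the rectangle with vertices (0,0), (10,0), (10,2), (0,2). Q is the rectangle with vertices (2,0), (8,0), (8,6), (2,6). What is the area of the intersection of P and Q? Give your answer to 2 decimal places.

12.00

|P∩Q|: x∈[2,8], y∈[0,2] → 6·2 = 12.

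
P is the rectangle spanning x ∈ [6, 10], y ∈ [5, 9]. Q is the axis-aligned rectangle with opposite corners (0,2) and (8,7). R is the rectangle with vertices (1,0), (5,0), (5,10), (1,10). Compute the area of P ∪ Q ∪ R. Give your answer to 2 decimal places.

By inclusion–exclusion:
Individual areas: |P| = 16, |Q| = 40, |R| = 40.
|P∩Q|: x∈[6,8], y∈[5,7] → 2·2 = 4.
|P∩R| = 0 (no overlap).
|Q∩R|: x∈[1,5], y∈[2,7] → 4·5 = 20.
|P∩Q∩R| = 0.
|P ∪ Q ∪ R| = 96 − 24 + 0 = 72.00.

72.00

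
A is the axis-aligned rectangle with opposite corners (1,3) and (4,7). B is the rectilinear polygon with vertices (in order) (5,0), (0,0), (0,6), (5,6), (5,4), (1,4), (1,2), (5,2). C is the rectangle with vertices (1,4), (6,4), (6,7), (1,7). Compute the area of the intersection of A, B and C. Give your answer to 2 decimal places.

The intersection is the polygon with vertices (1,4), (1,6), (4,6), (4,4).
By the shoelace formula its area is 6.00.

6.00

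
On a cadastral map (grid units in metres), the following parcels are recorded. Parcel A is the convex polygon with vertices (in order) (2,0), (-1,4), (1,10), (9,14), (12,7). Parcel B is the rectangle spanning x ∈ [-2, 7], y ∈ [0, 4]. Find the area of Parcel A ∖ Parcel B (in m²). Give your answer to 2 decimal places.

|Parcel A| = 100.5, |Parcel A∩Parcel B| = 17.25.
|Parcel A ∖ Parcel B| = |Parcel A| − |Parcel A∩Parcel B| = 100.5 − 17.25 = 83.25.

83.25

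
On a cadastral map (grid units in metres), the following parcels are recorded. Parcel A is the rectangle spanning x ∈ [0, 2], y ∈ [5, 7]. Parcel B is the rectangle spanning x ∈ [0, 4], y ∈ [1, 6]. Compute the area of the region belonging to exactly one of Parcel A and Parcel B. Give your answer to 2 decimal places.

20.00

|Parcel A∩Parcel B|: x∈[0,2], y∈[5,6] → 2·1 = 2.
|Parcel A △ Parcel B| = |Parcel A| + |Parcel B| − 2·|Parcel A∩Parcel B| = 4 + 20 − 4 = 20.00.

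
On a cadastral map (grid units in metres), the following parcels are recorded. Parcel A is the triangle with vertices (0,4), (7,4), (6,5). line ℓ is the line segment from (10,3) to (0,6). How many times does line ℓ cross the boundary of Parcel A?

2

The segment meets the boundary at (4.286,4.714), (6.667,4).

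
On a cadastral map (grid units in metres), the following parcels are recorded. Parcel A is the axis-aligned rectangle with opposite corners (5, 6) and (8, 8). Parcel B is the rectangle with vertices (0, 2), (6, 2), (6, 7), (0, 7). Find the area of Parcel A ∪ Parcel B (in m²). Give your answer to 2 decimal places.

By inclusion–exclusion:
Individual areas: |Parcel A| = 6, |Parcel B| = 30.
|Parcel A∩Parcel B|: x∈[5,6], y∈[6,7] → 1·1 = 1.
|Parcel A ∪ Parcel B| = 36 − 1 = 35.00.

35.00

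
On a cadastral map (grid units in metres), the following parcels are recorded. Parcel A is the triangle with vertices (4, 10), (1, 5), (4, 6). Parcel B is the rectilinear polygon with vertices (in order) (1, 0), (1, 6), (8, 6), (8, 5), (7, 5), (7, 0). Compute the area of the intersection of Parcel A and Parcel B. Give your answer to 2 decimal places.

The intersection is the polygon with vertices (1.6,6), (4,6), (1,5).
By the shoelace formula its area is 1.20.

1.20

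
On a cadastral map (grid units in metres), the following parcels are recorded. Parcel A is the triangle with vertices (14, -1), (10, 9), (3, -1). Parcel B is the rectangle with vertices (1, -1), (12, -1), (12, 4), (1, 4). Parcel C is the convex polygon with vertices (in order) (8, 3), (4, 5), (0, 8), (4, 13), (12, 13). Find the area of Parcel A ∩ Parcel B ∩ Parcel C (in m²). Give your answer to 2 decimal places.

The intersection is the polygon with vertices (8.4,4), (8,3), (6.37,3.815), (6.5,4).
By the shoelace formula its area is 1.15.

1.15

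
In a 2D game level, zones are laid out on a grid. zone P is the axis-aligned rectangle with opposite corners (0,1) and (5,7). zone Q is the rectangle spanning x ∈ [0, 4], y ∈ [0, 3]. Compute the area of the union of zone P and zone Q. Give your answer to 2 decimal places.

34.00

By inclusion–exclusion:
Individual areas: |zone P| = 30, |zone Q| = 12.
|zone P∩zone Q|: x∈[0,4], y∈[1,3] → 4·2 = 8.
|zone P ∪ zone Q| = 42 − 8 = 34.00.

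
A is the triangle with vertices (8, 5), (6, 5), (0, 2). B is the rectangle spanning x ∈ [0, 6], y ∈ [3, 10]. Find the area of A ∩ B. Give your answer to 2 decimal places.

1.92

The intersection is the polygon with vertices (6,5), (6,4.25), (2.667,3), (2,3).
By the shoelace formula its area is 1.92.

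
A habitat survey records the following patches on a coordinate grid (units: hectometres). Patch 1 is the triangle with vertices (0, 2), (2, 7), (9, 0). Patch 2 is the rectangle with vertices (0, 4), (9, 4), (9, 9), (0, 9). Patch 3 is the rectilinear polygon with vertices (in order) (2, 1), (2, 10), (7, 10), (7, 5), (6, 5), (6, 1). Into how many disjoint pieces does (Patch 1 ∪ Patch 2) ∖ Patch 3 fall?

(Patch 1 ∪ Patch 2) ∖ Patch 3 splits into 3 disjoint pieces (area 13.6444, area 11, area 3.75).

3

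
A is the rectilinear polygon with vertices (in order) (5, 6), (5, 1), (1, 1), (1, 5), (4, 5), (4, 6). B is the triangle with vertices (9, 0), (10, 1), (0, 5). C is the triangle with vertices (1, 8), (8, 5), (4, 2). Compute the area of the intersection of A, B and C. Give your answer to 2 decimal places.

1.00

The intersection is the polygon with vertices (3.462,3.077), (3.125,3.75), (5,3), (5,2.75), (4.596,2.447).
By the shoelace formula its area is 1.00.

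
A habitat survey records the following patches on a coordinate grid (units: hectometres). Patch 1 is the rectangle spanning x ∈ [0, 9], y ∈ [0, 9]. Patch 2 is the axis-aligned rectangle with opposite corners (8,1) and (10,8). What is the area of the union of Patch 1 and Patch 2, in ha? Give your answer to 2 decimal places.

By inclusion–exclusion:
Individual areas: |Patch 1| = 81, |Patch 2| = 14.
|Patch 1∩Patch 2|: x∈[8,9], y∈[1,8] → 1·7 = 7.
|Patch 1 ∪ Patch 2| = 95 − 7 = 88.00.

88.00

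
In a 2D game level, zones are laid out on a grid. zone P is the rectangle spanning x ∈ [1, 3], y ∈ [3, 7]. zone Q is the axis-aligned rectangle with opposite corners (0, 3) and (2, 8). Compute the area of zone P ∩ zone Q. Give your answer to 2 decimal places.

4.00

|zone P∩zone Q|: x∈[1,2], y∈[3,7] → 1·4 = 4.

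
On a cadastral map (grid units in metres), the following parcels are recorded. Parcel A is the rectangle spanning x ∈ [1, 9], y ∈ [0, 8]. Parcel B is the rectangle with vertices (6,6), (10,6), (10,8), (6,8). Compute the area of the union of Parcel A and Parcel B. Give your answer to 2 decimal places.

66.00

By inclusion–exclusion:
Individual areas: |Parcel A| = 64, |Parcel B| = 8.
|Parcel A∩Parcel B|: x∈[6,9], y∈[6,8] → 3·2 = 6.
|Parcel A ∪ Parcel B| = 72 − 6 = 66.00.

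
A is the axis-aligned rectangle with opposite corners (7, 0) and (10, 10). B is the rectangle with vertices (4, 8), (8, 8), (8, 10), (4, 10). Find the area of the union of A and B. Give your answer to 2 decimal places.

36.00

By inclusion–exclusion:
Individual areas: |A| = 30, |B| = 8.
|A∩B|: x∈[7,8], y∈[8,10] → 1·2 = 2.
|A ∪ B| = 38 − 2 = 36.00.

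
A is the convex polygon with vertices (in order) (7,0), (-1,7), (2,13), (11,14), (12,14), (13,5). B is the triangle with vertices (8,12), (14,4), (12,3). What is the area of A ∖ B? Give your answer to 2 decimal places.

|A| = 132, |A∩B| = 8.522.
|A ∖ B| = |A| − |A∩B| = 132 − 8.522 = 123.48.

123.48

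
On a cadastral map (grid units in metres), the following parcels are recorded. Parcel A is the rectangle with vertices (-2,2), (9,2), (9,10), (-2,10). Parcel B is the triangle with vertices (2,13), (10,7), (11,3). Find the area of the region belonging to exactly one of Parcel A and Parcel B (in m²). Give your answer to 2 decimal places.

|Parcel A| = 88, |Parcel B| = 13, |Parcel A∩Parcel B| = 6.8972.
|Parcel A △ Parcel B| = |Parcel A| + |Parcel B| − 2·|Parcel A∩Parcel B| = 88 + 13 − 13.7944 = 87.21.

87.21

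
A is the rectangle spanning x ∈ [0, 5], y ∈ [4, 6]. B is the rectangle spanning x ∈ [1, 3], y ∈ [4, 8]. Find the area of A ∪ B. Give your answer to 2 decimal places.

By inclusion–exclusion:
Individual areas: |A| = 10, |B| = 8.
|A∩B|: x∈[1,3], y∈[4,6] → 2·2 = 4.
|A ∪ B| = 18 − 4 = 14.00.

14.00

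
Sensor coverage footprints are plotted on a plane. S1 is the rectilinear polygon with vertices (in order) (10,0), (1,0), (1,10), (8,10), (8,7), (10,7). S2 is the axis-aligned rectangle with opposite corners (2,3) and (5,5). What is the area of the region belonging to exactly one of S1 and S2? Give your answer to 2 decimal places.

|S1| = 84, |S2| = 6, |S1∩S2| = 6.
|S1 △ S2| = |S1| + |S2| − 2·|S1∩S2| = 84 + 6 − 12 = 78.00.

78.00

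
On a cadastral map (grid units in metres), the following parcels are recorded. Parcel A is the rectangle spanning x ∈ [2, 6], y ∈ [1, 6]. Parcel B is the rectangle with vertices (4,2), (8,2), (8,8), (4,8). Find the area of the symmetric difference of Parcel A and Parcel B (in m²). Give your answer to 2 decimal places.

|Parcel A∩Parcel B|: x∈[4,6], y∈[2,6] → 2·4 = 8.
|Parcel A △ Parcel B| = |Parcel A| + |Parcel B| − 2·|Parcel A∩Parcel B| = 20 + 24 − 16 = 28.00.

28.00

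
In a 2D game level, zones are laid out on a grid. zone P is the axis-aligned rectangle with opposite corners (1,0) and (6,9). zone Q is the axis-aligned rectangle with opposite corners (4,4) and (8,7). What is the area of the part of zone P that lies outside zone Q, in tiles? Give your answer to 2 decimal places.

39.00

|zone P∩zone Q|: x∈[4,6], y∈[4,7] → 2·3 = 6.
|zone P| = 45.
|zone P ∖ zone Q| = |zone P| − |zone P∩zone Q| = 45 − 6 = 39.00.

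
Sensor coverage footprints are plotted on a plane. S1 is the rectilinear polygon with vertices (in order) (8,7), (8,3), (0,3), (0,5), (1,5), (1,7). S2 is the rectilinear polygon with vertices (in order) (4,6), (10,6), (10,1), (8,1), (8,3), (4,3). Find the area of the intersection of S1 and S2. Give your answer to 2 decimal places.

The intersection is the polygon with vertices (8,3), (4,3), (4,6), (8,6).
By the shoelace formula its area is 12.00.

12.00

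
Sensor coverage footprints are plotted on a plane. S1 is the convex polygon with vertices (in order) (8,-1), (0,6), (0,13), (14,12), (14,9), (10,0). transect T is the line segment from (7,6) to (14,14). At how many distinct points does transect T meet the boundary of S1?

The segment meets the boundary at (12.353,12.118).

1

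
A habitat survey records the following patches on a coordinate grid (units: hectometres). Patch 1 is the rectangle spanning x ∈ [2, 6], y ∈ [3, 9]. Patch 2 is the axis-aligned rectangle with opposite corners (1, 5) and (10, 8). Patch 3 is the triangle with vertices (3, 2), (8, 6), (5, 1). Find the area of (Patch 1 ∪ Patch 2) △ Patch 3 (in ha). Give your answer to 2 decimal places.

42.40

|Patch 1 ∪ Patch 2| = 39.
|(Patch 1 ∪ Patch 2) ∩ Patch 3| = 1.55.
|(Patch 1 ∪ Patch 2) △ Patch 3| = 39 + 6.5 − 3.1 = 42.40.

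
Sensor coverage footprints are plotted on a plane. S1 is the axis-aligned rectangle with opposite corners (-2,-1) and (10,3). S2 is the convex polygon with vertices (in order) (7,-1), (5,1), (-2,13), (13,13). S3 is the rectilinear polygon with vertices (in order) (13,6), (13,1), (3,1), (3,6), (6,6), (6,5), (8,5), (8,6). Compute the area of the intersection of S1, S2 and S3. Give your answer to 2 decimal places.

The intersection is the polygon with vertices (7.857,1), (5,1), (3.833,3), (8.714,3).
By the shoelace formula its area is 7.74.

7.74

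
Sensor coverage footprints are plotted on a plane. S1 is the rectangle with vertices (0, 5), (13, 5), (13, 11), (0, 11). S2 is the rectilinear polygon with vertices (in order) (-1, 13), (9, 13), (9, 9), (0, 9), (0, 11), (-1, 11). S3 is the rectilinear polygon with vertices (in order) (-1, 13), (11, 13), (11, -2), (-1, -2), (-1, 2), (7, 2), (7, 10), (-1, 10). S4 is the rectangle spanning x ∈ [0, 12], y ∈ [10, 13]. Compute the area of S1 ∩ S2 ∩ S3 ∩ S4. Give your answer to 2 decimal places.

9.00

The intersection is the polygon with vertices (0,10), (0,11), (9,11), (9,10), (7,10).
By the shoelace formula its area is 9.00.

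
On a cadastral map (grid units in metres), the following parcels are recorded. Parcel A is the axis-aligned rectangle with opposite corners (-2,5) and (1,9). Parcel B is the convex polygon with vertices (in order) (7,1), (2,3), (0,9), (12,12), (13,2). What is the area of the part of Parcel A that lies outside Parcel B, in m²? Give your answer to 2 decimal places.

10.50

|Parcel A| = 12, |Parcel A∩Parcel B| = 1.5.
|Parcel A ∖ Parcel B| = |Parcel A| − |Parcel A∩Parcel B| = 12 − 1.5 = 10.50.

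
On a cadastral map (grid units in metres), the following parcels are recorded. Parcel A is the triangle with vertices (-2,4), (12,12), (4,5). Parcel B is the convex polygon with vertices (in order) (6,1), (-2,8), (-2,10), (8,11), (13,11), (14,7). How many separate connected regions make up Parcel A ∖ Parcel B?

2

Parcel A ∖ Parcel B splits into 2 disjoint pieces (area 2.1491, area 0.3036).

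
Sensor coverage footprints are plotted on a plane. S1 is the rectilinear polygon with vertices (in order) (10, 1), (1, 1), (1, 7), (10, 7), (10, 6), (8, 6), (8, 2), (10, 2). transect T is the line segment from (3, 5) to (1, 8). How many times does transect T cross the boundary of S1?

1

The segment meets the boundary at (1.667,7).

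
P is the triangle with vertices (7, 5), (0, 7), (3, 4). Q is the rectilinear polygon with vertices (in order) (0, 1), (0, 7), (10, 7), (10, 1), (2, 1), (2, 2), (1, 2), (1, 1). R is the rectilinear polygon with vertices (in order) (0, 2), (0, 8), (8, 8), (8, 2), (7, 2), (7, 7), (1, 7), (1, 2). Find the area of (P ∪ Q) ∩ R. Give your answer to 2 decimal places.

10.00

|P ∪ Q| = 59.
|(P ∪ Q) ∩ R| = 10.00.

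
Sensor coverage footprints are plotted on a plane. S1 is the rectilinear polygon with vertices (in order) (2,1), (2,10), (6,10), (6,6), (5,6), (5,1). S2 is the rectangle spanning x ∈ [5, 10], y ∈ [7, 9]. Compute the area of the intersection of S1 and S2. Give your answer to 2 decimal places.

2.00

The intersection is the polygon with vertices (6,7), (5,7), (5,9), (6,9).
By the shoelace formula its area is 2.00.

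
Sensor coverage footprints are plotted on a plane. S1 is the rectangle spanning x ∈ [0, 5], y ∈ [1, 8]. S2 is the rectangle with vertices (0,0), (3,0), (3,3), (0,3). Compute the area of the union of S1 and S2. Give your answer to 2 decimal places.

38.00

By inclusion–exclusion:
Individual areas: |S1| = 35, |S2| = 9.
|S1∩S2|: x∈[0,3], y∈[1,3] → 3·2 = 6.
|S1 ∪ S2| = 44 − 6 = 38.00.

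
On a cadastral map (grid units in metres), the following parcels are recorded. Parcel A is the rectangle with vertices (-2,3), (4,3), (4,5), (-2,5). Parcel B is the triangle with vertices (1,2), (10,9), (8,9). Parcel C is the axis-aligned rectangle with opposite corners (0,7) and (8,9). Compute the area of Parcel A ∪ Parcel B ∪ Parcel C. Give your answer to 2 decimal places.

By inclusion–exclusion:
Individual areas: |Parcel A| = 12, |Parcel B| = 7, |Parcel C| = 16.
|Parcel A∩Parcel B| = 0.8571.
|Parcel A∩Parcel C| = 0 (no overlap).
|Parcel B∩Parcel C| = 1.873.
|Parcel A∩Parcel B∩Parcel C| = 0.
|Parcel A ∪ Parcel B ∪ Parcel C| = 35 − 2.7302 + 0 = 32.27.

32.27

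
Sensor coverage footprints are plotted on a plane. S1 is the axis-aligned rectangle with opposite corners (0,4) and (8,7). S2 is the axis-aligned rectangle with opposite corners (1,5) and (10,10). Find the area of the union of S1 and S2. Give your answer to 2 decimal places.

55.00

By inclusion–exclusion:
Individual areas: |S1| = 24, |S2| = 45.
|S1∩S2|: x∈[1,8], y∈[5,7] → 7·2 = 14.
|S1 ∪ S2| = 69 − 14 = 55.00.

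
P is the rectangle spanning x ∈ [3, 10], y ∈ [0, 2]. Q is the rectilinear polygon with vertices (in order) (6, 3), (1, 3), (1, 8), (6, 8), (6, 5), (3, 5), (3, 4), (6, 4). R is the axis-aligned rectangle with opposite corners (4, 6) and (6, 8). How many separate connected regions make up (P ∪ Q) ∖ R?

(P ∪ Q) ∖ R splits into 2 disjoint pieces (area 14, area 18).

2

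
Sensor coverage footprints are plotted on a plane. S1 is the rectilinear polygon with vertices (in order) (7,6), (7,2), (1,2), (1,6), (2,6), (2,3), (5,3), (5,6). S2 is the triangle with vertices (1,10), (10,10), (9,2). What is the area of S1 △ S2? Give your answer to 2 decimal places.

47.00

|S1| = 15, |S2| = 36, |S1∩S2| = 2.
|S1 △ S2| = |S1| + |S2| − 2·|S1∩S2| = 15 + 36 − 4 = 47.00.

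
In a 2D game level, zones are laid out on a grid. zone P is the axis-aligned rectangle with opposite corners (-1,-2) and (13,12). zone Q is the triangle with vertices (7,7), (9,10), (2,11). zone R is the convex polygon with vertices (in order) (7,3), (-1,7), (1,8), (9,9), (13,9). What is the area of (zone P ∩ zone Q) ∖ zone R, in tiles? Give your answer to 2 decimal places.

8.73

|zone P ∩ zone Q| = 11.5.
|(zone P ∩ zone Q) ∩ zone R| = 2.769.
|(zone P ∩ zone Q) ∖ zone R| = 11.5 − 2.769 = 8.73.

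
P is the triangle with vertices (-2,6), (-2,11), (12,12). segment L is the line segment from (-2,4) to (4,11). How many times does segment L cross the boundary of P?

1

The segment meets the boundary at (0.71,7.161).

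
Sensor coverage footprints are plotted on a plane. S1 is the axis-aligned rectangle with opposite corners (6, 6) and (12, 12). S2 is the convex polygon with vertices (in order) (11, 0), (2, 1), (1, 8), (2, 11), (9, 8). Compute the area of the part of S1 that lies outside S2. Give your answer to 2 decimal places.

|S1| = 36, |S1∩S2| = 8.4286.
|S1 ∖ S2| = |S1| − |S1∩S2| = 36 − 8.4286 = 27.57.

27.57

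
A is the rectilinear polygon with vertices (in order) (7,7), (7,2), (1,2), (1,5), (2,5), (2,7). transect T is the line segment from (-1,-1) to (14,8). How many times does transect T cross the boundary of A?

2

The segment meets the boundary at (7,3.8), (4,2).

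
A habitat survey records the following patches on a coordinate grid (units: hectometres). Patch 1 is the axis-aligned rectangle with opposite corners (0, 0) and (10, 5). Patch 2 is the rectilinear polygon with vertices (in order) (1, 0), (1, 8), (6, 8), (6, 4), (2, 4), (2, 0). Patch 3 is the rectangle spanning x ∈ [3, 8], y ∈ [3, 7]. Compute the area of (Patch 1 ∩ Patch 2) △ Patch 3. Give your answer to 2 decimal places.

|Patch 1 ∩ Patch 2| = 9.
|(Patch 1 ∩ Patch 2) ∩ Patch 3| = 3.
|(Patch 1 ∩ Patch 2) △ Patch 3| = 9 + 20 − 6 = 23.00.

23.00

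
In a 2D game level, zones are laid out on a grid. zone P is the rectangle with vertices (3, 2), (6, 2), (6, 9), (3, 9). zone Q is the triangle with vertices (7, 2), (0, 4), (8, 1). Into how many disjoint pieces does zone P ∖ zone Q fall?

zone P ∖ zone Q splits into 2 disjoint pieces (area 18.8571, area 1.0208).

2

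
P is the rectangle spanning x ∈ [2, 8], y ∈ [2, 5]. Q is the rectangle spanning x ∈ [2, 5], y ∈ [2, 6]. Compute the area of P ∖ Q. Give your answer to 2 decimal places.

|P∩Q|: x∈[2,5], y∈[2,5] → 3·3 = 9.
|P| = 18.
|P ∖ Q| = |P| − |P∩Q| = 18 − 9 = 9.00.

9.00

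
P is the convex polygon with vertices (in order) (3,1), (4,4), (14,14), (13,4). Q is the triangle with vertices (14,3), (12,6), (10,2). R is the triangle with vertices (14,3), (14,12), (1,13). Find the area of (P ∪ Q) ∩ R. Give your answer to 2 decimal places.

27.28

The region (P ∪ Q) ∩ R is the polygon with vertices (12.143,12.143), (13.802,12.015), (13.043,4.435), (14,3), (7.783,7.783).
By the shoelace formula its area is 27.28.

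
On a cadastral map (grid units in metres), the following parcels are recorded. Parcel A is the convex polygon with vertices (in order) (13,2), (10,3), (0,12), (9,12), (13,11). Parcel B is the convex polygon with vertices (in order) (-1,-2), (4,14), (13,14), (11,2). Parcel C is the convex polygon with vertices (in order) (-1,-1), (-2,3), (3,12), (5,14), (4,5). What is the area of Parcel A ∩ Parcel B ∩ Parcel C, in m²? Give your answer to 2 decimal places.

5.34

The intersection is the polygon with vertices (2.634,9.629), (3.375,12), (4.778,12), (4.343,8.091).
By the shoelace formula its area is 5.34.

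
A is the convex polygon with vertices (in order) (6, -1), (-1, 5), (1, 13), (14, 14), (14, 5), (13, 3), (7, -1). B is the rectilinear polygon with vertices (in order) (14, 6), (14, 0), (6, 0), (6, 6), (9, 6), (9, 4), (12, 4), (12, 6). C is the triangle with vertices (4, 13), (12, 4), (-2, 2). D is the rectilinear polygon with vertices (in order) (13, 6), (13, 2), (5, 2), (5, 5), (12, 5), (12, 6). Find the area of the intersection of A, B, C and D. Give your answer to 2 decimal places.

The intersection is the polygon with vertices (9,4), (12,4), (6,3.143), (6,5), (9,5).
By the shoelace formula its area is 5.57.

5.57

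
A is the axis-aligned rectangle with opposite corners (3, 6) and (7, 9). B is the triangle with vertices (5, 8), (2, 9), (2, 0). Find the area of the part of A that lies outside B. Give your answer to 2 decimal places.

|A| = 12, |A∩B| = 3.9167.
|A ∖ B| = |A| − |A∩B| = 12 − 3.9167 = 8.08.

8.08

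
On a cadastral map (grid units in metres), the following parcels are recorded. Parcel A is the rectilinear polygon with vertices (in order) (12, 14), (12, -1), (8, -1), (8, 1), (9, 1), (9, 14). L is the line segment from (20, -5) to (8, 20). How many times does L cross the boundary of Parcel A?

2

The segment meets the boundary at (10.88,14), (12,11.667).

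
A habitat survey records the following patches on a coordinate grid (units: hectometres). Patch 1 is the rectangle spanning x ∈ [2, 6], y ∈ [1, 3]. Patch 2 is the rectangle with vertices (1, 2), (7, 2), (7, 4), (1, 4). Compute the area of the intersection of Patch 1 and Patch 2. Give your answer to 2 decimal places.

|Patch 1∩Patch 2|: x∈[2,6], y∈[2,3] → 4·1 = 4.

4.00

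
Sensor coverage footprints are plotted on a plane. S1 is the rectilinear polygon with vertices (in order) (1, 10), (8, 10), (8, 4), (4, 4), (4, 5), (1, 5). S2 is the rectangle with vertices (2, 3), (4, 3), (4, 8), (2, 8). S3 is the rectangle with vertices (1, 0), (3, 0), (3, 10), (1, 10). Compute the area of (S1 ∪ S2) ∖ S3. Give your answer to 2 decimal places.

|S1 ∪ S2| = 43.
|(S1 ∪ S2) ∩ S3| = 12.
|(S1 ∪ S2) ∖ S3| = 43 − 12 = 31.00.

31.00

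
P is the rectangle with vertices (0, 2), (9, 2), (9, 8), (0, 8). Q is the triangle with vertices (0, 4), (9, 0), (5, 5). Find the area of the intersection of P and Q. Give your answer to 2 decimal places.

11.60

The intersection is the polygon with vertices (4.5,2), (0,4), (5,5), (7.4,2).
By the shoelace formula its area is 11.60.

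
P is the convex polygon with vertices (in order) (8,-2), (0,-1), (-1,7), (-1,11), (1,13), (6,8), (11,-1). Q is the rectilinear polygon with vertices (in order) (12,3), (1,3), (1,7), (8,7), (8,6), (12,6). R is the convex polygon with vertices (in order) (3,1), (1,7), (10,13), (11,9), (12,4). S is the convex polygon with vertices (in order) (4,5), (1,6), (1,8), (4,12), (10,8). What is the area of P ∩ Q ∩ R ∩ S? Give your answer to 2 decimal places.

7.90

The intersection is the polygon with vertices (1,7), (6.556,7), (6.87,6.435), (4,5), (1.375,5.875).
By the shoelace formula its area is 7.90.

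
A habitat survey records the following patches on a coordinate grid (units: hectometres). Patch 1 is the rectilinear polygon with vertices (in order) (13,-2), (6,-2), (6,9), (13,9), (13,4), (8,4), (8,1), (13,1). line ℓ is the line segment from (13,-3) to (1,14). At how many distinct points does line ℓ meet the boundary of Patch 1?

4

The segment meets the boundary at (8.059,4), (6,6.917), (10.176,1), (12.294,-2).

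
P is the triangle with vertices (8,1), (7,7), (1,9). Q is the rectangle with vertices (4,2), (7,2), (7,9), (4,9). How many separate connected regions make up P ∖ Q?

P ∖ Q splits into 2 disjoint pieces (area 2.4286, area 3.6429).

2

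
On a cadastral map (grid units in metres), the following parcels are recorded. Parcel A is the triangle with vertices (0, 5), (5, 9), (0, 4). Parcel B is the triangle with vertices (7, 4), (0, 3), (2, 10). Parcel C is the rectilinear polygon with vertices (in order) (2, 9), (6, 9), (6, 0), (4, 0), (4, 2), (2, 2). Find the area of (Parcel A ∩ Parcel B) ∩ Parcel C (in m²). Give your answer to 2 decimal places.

The region (Parcel A ∩ Parcel B) ∩ Parcel C is the polygon with vertices (3.818,7.818), (2,6), (2,6.6), (3.7,7.96).
By the shoelace formula its area is 0.75.

0.75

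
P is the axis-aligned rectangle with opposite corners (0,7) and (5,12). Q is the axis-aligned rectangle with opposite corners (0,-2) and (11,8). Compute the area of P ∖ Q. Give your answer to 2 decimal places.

|P∩Q|: x∈[0,5], y∈[7,8] → 5·1 = 5.
|P| = 25.
|P ∖ Q| = |P| − |P∩Q| = 25 − 5 = 20.00.

20.00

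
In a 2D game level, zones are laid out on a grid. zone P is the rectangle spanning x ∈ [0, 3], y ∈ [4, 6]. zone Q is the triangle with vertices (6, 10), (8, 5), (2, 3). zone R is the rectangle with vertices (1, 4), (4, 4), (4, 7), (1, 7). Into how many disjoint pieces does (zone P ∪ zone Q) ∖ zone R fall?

2

(zone P ∪ zone Q) ∖ zone R splits into 2 disjoint pieces (area 2, area 15.2143).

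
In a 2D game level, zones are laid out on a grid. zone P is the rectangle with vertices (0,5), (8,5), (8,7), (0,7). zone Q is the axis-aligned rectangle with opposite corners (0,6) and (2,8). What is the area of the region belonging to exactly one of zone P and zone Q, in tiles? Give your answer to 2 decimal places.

16.00

|zone P∩zone Q|: x∈[0,2], y∈[6,7] → 2·1 = 2.
|zone P △ zone Q| = |zone P| + |zone Q| − 2·|zone P∩zone Q| = 16 + 4 − 4 = 16.00.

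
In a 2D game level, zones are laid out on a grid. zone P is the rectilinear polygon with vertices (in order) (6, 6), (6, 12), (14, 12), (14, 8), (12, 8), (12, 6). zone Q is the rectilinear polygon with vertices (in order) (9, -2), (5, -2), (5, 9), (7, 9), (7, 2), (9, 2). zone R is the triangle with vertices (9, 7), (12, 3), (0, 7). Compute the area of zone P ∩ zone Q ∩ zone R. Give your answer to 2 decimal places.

The intersection is the polygon with vertices (7,6), (6,6), (6,7), (7,7).
By the shoelace formula its area is 1.00.

1.00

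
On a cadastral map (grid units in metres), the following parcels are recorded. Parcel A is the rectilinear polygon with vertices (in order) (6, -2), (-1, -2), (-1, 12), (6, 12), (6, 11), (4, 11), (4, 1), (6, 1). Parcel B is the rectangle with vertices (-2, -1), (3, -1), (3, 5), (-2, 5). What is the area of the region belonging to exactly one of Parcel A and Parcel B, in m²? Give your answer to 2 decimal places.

60.00

|Parcel A| = 78, |Parcel B| = 30, |Parcel A∩Parcel B| = 24.
|Parcel A △ Parcel B| = |Parcel A| + |Parcel B| − 2·|Parcel A∩Parcel B| = 78 + 30 − 48 = 60.00.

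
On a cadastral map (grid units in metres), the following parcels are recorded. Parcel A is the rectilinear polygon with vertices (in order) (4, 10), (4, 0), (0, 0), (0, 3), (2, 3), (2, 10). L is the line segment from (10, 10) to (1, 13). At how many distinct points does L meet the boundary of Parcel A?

0

The segment lies entirely outside Parcel A and never meets its boundary.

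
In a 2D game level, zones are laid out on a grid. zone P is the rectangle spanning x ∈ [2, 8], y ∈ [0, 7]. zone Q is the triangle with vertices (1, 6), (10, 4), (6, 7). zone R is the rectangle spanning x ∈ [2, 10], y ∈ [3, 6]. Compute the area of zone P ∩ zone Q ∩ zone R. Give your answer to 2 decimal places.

The intersection is the polygon with vertices (2,5.778), (2,6), (7.333,6), (8,5.5), (8,4.444).
By the shoelace formula its area is 5.17.

5.17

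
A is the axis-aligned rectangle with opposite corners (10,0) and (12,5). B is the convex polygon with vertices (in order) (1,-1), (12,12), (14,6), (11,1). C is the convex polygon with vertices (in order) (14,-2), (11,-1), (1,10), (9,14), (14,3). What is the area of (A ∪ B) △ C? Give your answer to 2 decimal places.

|A ∪ B| = 70.7333.
|(A ∪ B) ∩ C| = 41.1396.
|(A ∪ B) △ C| = 70.7333 + 98 − 82.2791 = 86.45.

86.45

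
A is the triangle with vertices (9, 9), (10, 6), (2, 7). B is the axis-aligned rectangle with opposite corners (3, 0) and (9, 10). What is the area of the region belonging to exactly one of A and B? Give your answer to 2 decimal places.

|A| = 11.5, |B| = 60, |A∩B| = 9.8571.
|A △ B| = |A| + |B| − 2·|A∩B| = 11.5 + 60 − 19.7143 = 51.79.

51.79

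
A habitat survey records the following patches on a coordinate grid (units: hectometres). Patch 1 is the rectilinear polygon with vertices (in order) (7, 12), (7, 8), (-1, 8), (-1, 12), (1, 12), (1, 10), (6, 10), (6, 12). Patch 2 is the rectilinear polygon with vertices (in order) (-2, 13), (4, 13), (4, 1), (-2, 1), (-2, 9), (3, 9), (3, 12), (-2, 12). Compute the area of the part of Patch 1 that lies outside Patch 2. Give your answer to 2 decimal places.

|Patch 1| = 22, |Patch 1∩Patch 2| = 6.
|Patch 1 ∖ Patch 2| = |Patch 1| − |Patch 1∩Patch 2| = 22 − 6 = 16.00.

16.00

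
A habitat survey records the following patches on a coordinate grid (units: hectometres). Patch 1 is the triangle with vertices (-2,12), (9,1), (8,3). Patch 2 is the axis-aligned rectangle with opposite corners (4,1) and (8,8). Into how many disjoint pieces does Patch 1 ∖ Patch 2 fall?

Patch 1 ∖ Patch 2 splits into 2 disjoint pieces (area 1.8, area 0.5).

2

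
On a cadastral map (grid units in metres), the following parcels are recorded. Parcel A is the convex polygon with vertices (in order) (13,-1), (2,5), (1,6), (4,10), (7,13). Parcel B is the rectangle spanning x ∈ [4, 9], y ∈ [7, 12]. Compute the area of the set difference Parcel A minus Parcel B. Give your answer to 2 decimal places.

|Parcel A| = 67, |Parcel A∩Parcel B| = 20.119.
|Parcel A ∖ Parcel B| = |Parcel A| − |Parcel A∩Parcel B| = 67 − 20.119 = 46.88.

46.88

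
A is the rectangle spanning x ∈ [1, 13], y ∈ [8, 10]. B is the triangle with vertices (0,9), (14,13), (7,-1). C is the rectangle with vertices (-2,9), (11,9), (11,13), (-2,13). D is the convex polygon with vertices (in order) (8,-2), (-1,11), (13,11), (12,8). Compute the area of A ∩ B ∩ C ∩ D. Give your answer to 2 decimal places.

The intersection is the polygon with vertices (3.5,10), (11,10), (11,9), (1,9), (1,9.286).
By the shoelace formula its area is 9.11.

9.11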